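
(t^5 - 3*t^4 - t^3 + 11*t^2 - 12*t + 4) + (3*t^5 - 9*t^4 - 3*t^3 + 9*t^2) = 4*t^5 - 12*t^4 - 4*t^3 + 20*t^2 - 12*t + 4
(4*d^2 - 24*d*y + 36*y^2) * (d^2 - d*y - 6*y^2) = 4*d^4 - 28*d^3*y + 36*d^2*y^2 + 108*d*y^3 - 216*y^4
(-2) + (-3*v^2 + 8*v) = -3*v^2 + 8*v - 2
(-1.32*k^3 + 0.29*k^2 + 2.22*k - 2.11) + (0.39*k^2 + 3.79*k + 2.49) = -1.32*k^3 + 0.68*k^2 + 6.01*k + 0.38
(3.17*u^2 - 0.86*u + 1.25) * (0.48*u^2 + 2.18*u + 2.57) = 1.5216*u^4 + 6.4978*u^3 + 6.8721*u^2 + 0.5148*u + 3.2125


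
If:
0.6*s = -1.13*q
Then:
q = -0.530973451327434*s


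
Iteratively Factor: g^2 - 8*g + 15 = (g - 5)*(g - 3)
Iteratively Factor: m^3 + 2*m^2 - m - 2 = (m - 1)*(m^2 + 3*m + 2) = (m - 1)*(m + 1)*(m + 2)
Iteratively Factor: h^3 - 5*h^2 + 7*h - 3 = (h - 3)*(h^2 - 2*h + 1) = (h - 3)*(h - 1)*(h - 1)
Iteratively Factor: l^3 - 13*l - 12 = (l - 4)*(l^2 + 4*l + 3) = (l - 4)*(l + 3)*(l + 1)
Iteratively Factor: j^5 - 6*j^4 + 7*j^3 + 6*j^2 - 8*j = (j)*(j^4 - 6*j^3 + 7*j^2 + 6*j - 8) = j*(j - 2)*(j^3 - 4*j^2 - j + 4) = j*(j - 4)*(j - 2)*(j^2 - 1) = j*(j - 4)*(j - 2)*(j + 1)*(j - 1)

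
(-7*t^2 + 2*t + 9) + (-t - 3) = -7*t^2 + t + 6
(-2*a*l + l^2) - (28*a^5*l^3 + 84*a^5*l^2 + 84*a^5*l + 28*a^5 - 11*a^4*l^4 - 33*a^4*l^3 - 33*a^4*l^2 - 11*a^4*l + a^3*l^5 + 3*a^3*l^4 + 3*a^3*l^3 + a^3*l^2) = -28*a^5*l^3 - 84*a^5*l^2 - 84*a^5*l - 28*a^5 + 11*a^4*l^4 + 33*a^4*l^3 + 33*a^4*l^2 + 11*a^4*l - a^3*l^5 - 3*a^3*l^4 - 3*a^3*l^3 - a^3*l^2 - 2*a*l + l^2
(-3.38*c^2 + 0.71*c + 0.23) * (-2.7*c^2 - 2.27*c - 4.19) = 9.126*c^4 + 5.7556*c^3 + 11.9295*c^2 - 3.497*c - 0.9637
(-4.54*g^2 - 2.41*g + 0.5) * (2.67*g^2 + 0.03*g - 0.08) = -12.1218*g^4 - 6.5709*g^3 + 1.6259*g^2 + 0.2078*g - 0.04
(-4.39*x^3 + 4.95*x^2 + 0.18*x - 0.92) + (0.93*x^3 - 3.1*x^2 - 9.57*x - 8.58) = -3.46*x^3 + 1.85*x^2 - 9.39*x - 9.5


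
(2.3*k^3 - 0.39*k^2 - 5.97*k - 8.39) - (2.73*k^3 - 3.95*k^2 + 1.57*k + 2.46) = -0.43*k^3 + 3.56*k^2 - 7.54*k - 10.85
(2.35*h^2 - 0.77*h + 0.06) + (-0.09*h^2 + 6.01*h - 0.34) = 2.26*h^2 + 5.24*h - 0.28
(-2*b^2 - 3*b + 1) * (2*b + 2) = -4*b^3 - 10*b^2 - 4*b + 2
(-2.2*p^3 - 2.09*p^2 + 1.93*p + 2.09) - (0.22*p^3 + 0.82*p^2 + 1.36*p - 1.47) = -2.42*p^3 - 2.91*p^2 + 0.57*p + 3.56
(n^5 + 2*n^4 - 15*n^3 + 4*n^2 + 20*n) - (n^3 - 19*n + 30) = n^5 + 2*n^4 - 16*n^3 + 4*n^2 + 39*n - 30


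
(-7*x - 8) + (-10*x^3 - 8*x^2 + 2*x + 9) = -10*x^3 - 8*x^2 - 5*x + 1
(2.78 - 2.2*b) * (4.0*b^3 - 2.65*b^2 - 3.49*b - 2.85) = -8.8*b^4 + 16.95*b^3 + 0.311000000000002*b^2 - 3.4322*b - 7.923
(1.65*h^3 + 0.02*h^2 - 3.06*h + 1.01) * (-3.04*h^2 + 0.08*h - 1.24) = -5.016*h^5 + 0.0712*h^4 + 7.258*h^3 - 3.34*h^2 + 3.8752*h - 1.2524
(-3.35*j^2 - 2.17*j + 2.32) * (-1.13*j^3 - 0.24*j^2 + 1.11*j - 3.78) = 3.7855*j^5 + 3.2561*j^4 - 5.8193*j^3 + 9.6975*j^2 + 10.7778*j - 8.7696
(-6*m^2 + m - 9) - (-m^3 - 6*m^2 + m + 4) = m^3 - 13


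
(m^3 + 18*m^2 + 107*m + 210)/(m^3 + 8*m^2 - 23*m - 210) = (m + 5)/(m - 5)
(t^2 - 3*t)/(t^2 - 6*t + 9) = t/(t - 3)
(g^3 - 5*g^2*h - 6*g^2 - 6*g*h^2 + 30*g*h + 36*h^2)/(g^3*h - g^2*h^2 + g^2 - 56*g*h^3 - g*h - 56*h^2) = (-g^3 + 5*g^2*h + 6*g^2 + 6*g*h^2 - 30*g*h - 36*h^2)/(-g^3*h + g^2*h^2 - g^2 + 56*g*h^3 + g*h + 56*h^2)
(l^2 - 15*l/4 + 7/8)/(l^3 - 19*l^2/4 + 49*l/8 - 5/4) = (2*l - 7)/(2*l^2 - 9*l + 10)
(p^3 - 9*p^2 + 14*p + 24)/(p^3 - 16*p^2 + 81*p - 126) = (p^2 - 3*p - 4)/(p^2 - 10*p + 21)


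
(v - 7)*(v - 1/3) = v^2 - 22*v/3 + 7/3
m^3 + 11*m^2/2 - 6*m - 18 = (m - 2)*(m + 3/2)*(m + 6)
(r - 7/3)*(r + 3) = r^2 + 2*r/3 - 7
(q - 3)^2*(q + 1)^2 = q^4 - 4*q^3 - 2*q^2 + 12*q + 9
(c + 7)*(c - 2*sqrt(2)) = c^2 - 2*sqrt(2)*c + 7*c - 14*sqrt(2)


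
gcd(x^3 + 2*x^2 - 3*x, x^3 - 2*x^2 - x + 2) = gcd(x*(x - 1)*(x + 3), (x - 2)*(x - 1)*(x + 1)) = x - 1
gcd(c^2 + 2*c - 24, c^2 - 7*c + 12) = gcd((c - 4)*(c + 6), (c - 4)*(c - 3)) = c - 4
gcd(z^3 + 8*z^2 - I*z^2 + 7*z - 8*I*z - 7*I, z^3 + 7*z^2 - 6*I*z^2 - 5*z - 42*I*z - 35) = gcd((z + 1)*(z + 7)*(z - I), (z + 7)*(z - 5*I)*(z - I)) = z^2 + z*(7 - I) - 7*I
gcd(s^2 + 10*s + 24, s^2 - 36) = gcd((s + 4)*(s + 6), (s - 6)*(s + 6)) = s + 6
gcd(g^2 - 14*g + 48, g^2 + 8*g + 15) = 1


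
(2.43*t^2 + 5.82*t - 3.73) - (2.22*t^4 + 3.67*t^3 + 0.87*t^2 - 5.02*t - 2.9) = -2.22*t^4 - 3.67*t^3 + 1.56*t^2 + 10.84*t - 0.83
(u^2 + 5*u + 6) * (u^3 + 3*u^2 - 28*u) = u^5 + 8*u^4 - 7*u^3 - 122*u^2 - 168*u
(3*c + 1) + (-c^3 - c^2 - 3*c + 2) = -c^3 - c^2 + 3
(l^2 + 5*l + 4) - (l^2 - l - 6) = 6*l + 10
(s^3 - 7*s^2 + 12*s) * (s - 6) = s^4 - 13*s^3 + 54*s^2 - 72*s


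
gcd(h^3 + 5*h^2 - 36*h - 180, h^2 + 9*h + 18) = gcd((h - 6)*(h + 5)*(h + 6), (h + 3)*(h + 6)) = h + 6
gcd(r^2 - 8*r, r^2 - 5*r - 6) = 1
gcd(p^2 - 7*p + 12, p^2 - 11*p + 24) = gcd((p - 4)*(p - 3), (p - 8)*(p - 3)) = p - 3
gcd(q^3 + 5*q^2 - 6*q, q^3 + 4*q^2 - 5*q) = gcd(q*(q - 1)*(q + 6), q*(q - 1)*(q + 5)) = q^2 - q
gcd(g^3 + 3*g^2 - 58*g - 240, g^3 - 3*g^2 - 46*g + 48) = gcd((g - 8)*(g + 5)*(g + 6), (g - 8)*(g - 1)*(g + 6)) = g^2 - 2*g - 48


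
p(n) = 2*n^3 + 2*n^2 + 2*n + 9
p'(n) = 6*n^2 + 4*n + 2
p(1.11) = 16.42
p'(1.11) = 13.83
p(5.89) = 498.84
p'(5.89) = 233.71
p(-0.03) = 8.94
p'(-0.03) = 1.89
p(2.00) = 37.00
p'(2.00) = 34.00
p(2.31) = 48.94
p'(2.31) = 43.26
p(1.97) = 35.99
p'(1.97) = 33.17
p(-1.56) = 3.15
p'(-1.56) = 10.36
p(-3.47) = -57.42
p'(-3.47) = 60.37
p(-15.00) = -6321.00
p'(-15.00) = 1292.00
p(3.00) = 87.00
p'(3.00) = 68.00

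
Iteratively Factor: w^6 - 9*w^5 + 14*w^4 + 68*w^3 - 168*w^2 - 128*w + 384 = (w + 2)*(w^5 - 11*w^4 + 36*w^3 - 4*w^2 - 160*w + 192) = (w - 4)*(w + 2)*(w^4 - 7*w^3 + 8*w^2 + 28*w - 48) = (w - 4)^2*(w + 2)*(w^3 - 3*w^2 - 4*w + 12) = (w - 4)^2*(w - 2)*(w + 2)*(w^2 - w - 6) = (w - 4)^2*(w - 2)*(w + 2)^2*(w - 3)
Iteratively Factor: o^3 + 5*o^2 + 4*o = (o + 4)*(o^2 + o) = o*(o + 4)*(o + 1)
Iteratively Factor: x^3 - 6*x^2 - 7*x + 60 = (x + 3)*(x^2 - 9*x + 20) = (x - 5)*(x + 3)*(x - 4)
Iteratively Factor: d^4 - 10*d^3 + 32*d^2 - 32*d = (d)*(d^3 - 10*d^2 + 32*d - 32) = d*(d - 4)*(d^2 - 6*d + 8) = d*(d - 4)^2*(d - 2)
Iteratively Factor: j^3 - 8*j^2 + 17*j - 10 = (j - 2)*(j^2 - 6*j + 5) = (j - 2)*(j - 1)*(j - 5)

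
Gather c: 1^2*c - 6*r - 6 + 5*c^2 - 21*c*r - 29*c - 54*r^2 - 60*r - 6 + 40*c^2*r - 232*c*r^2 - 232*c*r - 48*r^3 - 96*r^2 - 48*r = c^2*(40*r + 5) + c*(-232*r^2 - 253*r - 28) - 48*r^3 - 150*r^2 - 114*r - 12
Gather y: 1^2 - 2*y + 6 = 7 - 2*y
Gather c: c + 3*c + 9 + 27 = 4*c + 36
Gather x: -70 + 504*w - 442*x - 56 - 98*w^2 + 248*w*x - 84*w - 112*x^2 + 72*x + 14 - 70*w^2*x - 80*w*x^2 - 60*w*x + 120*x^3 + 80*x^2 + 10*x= -98*w^2 + 420*w + 120*x^3 + x^2*(-80*w - 32) + x*(-70*w^2 + 188*w - 360) - 112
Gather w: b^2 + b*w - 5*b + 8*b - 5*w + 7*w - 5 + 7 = b^2 + 3*b + w*(b + 2) + 2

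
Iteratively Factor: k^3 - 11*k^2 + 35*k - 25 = (k - 5)*(k^2 - 6*k + 5) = (k - 5)*(k - 1)*(k - 5)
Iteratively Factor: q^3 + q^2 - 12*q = (q + 4)*(q^2 - 3*q) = q*(q + 4)*(q - 3)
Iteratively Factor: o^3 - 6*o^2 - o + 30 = (o - 5)*(o^2 - o - 6) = (o - 5)*(o - 3)*(o + 2)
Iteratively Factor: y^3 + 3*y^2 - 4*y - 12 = (y + 3)*(y^2 - 4) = (y + 2)*(y + 3)*(y - 2)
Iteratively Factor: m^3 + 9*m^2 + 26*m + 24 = (m + 2)*(m^2 + 7*m + 12) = (m + 2)*(m + 3)*(m + 4)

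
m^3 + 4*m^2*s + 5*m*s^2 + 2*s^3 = (m + s)^2*(m + 2*s)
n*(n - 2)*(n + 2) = n^3 - 4*n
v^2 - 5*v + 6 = (v - 3)*(v - 2)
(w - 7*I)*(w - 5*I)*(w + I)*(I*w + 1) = I*w^4 + 12*w^3 - 34*I*w^2 + 12*w - 35*I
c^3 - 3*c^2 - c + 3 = (c - 3)*(c - 1)*(c + 1)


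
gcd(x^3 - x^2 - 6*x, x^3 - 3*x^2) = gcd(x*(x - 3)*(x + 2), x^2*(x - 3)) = x^2 - 3*x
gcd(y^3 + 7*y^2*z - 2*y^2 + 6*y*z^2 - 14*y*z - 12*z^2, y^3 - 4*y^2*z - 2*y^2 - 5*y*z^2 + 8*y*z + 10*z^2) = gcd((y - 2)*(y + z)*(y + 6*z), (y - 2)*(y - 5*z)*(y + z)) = y^2 + y*z - 2*y - 2*z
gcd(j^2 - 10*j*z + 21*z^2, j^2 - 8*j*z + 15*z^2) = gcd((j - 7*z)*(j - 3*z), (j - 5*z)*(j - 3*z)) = -j + 3*z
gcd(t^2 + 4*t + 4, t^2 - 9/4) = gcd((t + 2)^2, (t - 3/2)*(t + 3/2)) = 1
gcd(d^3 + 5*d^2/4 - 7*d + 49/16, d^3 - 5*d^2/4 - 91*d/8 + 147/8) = d^2 + 7*d/4 - 49/8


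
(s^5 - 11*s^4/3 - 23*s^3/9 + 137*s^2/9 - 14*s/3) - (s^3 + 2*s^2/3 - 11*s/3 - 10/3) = s^5 - 11*s^4/3 - 32*s^3/9 + 131*s^2/9 - s + 10/3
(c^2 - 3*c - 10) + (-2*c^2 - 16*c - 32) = -c^2 - 19*c - 42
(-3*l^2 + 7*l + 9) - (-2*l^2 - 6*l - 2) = -l^2 + 13*l + 11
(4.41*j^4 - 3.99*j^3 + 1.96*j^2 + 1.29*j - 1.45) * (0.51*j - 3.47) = 2.2491*j^5 - 17.3376*j^4 + 14.8449*j^3 - 6.1433*j^2 - 5.2158*j + 5.0315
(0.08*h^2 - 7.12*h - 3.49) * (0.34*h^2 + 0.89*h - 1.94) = 0.0272*h^4 - 2.3496*h^3 - 7.6786*h^2 + 10.7067*h + 6.7706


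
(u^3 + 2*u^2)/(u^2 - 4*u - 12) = u^2/(u - 6)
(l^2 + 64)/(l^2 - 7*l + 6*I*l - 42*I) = (l^2 + 64)/(l^2 + l*(-7 + 6*I) - 42*I)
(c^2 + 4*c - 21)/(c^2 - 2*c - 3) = (c + 7)/(c + 1)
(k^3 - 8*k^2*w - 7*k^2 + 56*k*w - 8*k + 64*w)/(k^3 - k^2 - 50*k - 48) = (k - 8*w)/(k + 6)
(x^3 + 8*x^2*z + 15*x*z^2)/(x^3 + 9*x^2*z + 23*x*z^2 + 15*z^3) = x/(x + z)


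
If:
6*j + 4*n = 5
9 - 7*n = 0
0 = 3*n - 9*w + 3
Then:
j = -1/42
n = 9/7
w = 16/21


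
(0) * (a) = 0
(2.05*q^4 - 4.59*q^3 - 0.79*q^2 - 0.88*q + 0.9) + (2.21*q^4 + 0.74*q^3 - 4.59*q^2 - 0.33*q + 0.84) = 4.26*q^4 - 3.85*q^3 - 5.38*q^2 - 1.21*q + 1.74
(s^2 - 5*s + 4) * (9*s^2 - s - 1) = 9*s^4 - 46*s^3 + 40*s^2 + s - 4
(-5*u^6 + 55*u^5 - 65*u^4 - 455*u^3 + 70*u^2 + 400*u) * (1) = -5*u^6 + 55*u^5 - 65*u^4 - 455*u^3 + 70*u^2 + 400*u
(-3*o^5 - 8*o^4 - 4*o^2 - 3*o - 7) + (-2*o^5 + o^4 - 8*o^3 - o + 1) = -5*o^5 - 7*o^4 - 8*o^3 - 4*o^2 - 4*o - 6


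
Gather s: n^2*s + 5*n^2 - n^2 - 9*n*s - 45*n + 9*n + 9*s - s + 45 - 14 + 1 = 4*n^2 - 36*n + s*(n^2 - 9*n + 8) + 32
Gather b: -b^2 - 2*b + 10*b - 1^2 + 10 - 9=-b^2 + 8*b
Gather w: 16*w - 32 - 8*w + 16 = 8*w - 16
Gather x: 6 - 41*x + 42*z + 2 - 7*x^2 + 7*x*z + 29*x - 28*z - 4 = -7*x^2 + x*(7*z - 12) + 14*z + 4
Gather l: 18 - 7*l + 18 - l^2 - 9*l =-l^2 - 16*l + 36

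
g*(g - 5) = g^2 - 5*g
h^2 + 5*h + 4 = (h + 1)*(h + 4)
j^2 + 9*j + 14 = (j + 2)*(j + 7)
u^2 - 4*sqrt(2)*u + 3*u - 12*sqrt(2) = (u + 3)*(u - 4*sqrt(2))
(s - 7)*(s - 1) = s^2 - 8*s + 7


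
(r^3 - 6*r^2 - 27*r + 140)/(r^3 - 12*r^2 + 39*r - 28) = (r + 5)/(r - 1)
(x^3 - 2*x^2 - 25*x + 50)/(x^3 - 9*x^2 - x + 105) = (x^2 + 3*x - 10)/(x^2 - 4*x - 21)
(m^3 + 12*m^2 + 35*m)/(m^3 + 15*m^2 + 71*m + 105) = m/(m + 3)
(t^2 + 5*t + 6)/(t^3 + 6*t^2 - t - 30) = (t + 2)/(t^2 + 3*t - 10)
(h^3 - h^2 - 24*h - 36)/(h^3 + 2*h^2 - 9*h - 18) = (h - 6)/(h - 3)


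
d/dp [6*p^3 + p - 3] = 18*p^2 + 1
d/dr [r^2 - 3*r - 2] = 2*r - 3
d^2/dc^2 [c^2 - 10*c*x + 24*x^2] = 2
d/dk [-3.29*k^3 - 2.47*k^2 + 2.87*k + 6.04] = -9.87*k^2 - 4.94*k + 2.87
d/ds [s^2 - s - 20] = 2*s - 1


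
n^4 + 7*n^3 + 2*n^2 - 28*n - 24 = (n - 2)*(n + 1)*(n + 2)*(n + 6)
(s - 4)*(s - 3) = s^2 - 7*s + 12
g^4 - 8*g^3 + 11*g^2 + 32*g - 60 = (g - 5)*(g - 3)*(g - 2)*(g + 2)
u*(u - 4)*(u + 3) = u^3 - u^2 - 12*u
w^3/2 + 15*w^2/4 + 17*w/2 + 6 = (w/2 + 1)*(w + 3/2)*(w + 4)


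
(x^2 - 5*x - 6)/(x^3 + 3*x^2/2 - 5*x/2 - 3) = 2*(x - 6)/(2*x^2 + x - 6)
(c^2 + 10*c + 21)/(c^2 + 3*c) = (c + 7)/c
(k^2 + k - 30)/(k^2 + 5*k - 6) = (k - 5)/(k - 1)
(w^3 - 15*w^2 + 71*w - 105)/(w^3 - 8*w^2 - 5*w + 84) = (w^2 - 8*w + 15)/(w^2 - w - 12)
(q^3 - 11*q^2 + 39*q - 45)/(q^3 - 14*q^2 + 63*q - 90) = (q - 3)/(q - 6)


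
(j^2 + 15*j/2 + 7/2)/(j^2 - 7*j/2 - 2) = (j + 7)/(j - 4)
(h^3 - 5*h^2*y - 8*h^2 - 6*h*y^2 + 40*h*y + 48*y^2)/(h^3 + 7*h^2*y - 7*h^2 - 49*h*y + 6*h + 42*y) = (h^3 - 5*h^2*y - 8*h^2 - 6*h*y^2 + 40*h*y + 48*y^2)/(h^3 + 7*h^2*y - 7*h^2 - 49*h*y + 6*h + 42*y)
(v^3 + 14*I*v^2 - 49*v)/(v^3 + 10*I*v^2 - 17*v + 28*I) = v*(v + 7*I)/(v^2 + 3*I*v + 4)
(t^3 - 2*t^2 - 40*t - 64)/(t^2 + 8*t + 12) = (t^2 - 4*t - 32)/(t + 6)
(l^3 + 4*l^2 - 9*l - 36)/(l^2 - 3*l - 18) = (l^2 + l - 12)/(l - 6)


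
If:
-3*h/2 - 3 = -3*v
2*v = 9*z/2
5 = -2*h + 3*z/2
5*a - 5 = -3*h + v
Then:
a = 5/2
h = -13/5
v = -3/10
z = -2/15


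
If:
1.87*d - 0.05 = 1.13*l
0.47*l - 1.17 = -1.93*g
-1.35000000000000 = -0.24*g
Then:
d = -12.43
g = 5.62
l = -20.61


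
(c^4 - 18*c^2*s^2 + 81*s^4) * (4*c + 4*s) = 4*c^5 + 4*c^4*s - 72*c^3*s^2 - 72*c^2*s^3 + 324*c*s^4 + 324*s^5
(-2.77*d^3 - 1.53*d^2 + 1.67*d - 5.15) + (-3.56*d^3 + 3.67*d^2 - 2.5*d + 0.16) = -6.33*d^3 + 2.14*d^2 - 0.83*d - 4.99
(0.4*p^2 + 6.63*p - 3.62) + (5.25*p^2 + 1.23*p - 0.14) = 5.65*p^2 + 7.86*p - 3.76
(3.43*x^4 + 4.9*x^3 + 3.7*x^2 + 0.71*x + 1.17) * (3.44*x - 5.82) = 11.7992*x^5 - 3.1066*x^4 - 15.79*x^3 - 19.0916*x^2 - 0.1074*x - 6.8094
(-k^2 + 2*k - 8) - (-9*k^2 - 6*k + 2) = 8*k^2 + 8*k - 10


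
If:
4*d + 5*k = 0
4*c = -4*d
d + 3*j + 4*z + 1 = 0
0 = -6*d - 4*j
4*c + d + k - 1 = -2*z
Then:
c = 30/41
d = -30/41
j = 45/41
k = 24/41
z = -73/82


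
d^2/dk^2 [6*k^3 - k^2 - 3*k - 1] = 36*k - 2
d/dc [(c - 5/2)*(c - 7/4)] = 2*c - 17/4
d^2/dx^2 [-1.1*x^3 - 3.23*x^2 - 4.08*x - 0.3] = -6.6*x - 6.46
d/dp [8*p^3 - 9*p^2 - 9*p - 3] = 24*p^2 - 18*p - 9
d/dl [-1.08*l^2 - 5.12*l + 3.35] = -2.16*l - 5.12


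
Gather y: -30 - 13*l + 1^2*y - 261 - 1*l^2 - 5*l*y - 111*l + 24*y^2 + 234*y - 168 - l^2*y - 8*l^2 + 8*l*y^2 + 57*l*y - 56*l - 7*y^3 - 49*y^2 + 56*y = -9*l^2 - 180*l - 7*y^3 + y^2*(8*l - 25) + y*(-l^2 + 52*l + 291) - 459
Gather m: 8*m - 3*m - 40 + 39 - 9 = 5*m - 10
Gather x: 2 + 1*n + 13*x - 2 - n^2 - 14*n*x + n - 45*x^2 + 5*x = -n^2 + 2*n - 45*x^2 + x*(18 - 14*n)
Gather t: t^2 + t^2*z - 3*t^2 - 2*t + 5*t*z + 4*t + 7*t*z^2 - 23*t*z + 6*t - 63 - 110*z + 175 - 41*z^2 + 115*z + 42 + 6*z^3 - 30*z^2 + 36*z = t^2*(z - 2) + t*(7*z^2 - 18*z + 8) + 6*z^3 - 71*z^2 + 41*z + 154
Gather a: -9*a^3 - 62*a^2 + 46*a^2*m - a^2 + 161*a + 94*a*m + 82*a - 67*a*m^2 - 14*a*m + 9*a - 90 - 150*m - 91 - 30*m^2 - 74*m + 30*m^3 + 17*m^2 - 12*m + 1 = -9*a^3 + a^2*(46*m - 63) + a*(-67*m^2 + 80*m + 252) + 30*m^3 - 13*m^2 - 236*m - 180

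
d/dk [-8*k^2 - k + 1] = -16*k - 1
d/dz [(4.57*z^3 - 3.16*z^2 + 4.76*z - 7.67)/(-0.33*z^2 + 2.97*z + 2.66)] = (-1.5081*z^4 + 27.1458*z^3 + 28.6542*z^2 - 21.8734*z + 35.4415)/(0.1089*z^4 - 1.9602*z^3 + 7.0653*z^2 + 15.8004*z + 7.0756)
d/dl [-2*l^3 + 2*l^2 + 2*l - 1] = -6*l^2 + 4*l + 2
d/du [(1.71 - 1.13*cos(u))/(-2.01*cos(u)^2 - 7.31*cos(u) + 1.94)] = (2.2713*cos(u)^2 - 6.8742*cos(u) - 10.3079)*sin(u)/(4.0401*cos(u)^4 + 29.3862*cos(u)^3 + 45.6373*cos(u)^2 - 28.3628*cos(u) + 3.7636)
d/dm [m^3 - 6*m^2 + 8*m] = 3*m^2 - 12*m + 8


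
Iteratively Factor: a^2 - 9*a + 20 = (a - 5)*(a - 4)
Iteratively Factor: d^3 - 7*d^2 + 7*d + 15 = (d - 3)*(d^2 - 4*d - 5) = (d - 3)*(d + 1)*(d - 5)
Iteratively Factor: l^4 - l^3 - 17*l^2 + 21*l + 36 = (l - 3)*(l^3 + 2*l^2 - 11*l - 12) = (l - 3)*(l + 1)*(l^2 + l - 12) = (l - 3)^2*(l + 1)*(l + 4)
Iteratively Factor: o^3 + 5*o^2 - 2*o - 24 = (o - 2)*(o^2 + 7*o + 12) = (o - 2)*(o + 3)*(o + 4)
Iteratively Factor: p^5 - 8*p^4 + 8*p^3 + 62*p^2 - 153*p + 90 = (p + 3)*(p^4 - 11*p^3 + 41*p^2 - 61*p + 30) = (p - 1)*(p + 3)*(p^3 - 10*p^2 + 31*p - 30) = (p - 2)*(p - 1)*(p + 3)*(p^2 - 8*p + 15) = (p - 3)*(p - 2)*(p - 1)*(p + 3)*(p - 5)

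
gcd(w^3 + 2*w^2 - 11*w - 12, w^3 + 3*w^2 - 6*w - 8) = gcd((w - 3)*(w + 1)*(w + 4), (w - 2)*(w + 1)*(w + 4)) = w^2 + 5*w + 4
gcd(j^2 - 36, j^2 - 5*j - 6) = j - 6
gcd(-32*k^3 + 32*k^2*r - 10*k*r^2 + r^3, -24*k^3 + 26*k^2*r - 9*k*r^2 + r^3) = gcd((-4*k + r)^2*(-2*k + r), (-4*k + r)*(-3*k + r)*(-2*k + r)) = 8*k^2 - 6*k*r + r^2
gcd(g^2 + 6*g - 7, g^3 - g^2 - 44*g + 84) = g + 7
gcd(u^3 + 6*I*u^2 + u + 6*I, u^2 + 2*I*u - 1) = u + I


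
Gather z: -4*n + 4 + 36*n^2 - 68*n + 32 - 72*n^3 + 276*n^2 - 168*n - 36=-72*n^3 + 312*n^2 - 240*n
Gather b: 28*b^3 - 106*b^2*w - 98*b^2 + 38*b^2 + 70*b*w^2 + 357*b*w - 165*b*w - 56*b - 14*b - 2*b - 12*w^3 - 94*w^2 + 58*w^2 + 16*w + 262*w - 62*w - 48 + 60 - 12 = 28*b^3 + b^2*(-106*w - 60) + b*(70*w^2 + 192*w - 72) - 12*w^3 - 36*w^2 + 216*w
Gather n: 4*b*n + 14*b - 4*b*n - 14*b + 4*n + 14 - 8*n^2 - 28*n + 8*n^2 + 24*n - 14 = 0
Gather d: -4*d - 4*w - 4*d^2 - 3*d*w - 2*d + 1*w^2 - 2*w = -4*d^2 + d*(-3*w - 6) + w^2 - 6*w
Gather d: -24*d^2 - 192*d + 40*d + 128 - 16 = -24*d^2 - 152*d + 112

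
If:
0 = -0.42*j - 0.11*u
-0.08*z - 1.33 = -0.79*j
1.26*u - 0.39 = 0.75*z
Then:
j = 0.99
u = -3.77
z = -6.86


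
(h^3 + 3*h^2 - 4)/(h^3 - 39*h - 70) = (h^2 + h - 2)/(h^2 - 2*h - 35)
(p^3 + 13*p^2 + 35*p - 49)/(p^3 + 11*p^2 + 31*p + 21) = (p^2 + 6*p - 7)/(p^2 + 4*p + 3)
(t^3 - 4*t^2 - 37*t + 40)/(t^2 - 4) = (t^3 - 4*t^2 - 37*t + 40)/(t^2 - 4)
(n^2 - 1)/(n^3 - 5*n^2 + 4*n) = (n + 1)/(n*(n - 4))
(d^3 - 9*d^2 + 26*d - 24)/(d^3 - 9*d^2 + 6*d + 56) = (d^2 - 5*d + 6)/(d^2 - 5*d - 14)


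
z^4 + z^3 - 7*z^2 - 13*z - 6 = (z - 3)*(z + 1)^2*(z + 2)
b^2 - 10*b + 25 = (b - 5)^2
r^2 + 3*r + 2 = (r + 1)*(r + 2)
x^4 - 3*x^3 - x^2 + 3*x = x*(x - 3)*(x - 1)*(x + 1)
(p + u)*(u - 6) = p*u - 6*p + u^2 - 6*u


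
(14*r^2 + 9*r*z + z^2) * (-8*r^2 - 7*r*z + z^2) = -112*r^4 - 170*r^3*z - 57*r^2*z^2 + 2*r*z^3 + z^4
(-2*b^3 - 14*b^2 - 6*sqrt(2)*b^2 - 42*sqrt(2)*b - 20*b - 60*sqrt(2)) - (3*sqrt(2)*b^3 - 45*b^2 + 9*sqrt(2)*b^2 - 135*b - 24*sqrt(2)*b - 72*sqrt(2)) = -3*sqrt(2)*b^3 - 2*b^3 - 15*sqrt(2)*b^2 + 31*b^2 - 18*sqrt(2)*b + 115*b + 12*sqrt(2)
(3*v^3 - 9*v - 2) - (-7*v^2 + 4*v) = 3*v^3 + 7*v^2 - 13*v - 2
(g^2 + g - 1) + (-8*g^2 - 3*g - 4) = -7*g^2 - 2*g - 5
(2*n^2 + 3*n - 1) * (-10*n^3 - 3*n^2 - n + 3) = -20*n^5 - 36*n^4 - n^3 + 6*n^2 + 10*n - 3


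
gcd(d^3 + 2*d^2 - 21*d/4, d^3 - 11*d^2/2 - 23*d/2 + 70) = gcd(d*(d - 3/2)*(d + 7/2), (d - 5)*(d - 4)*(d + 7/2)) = d + 7/2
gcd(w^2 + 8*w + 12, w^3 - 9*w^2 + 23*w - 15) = 1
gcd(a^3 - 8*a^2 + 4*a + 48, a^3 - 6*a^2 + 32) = a^2 - 2*a - 8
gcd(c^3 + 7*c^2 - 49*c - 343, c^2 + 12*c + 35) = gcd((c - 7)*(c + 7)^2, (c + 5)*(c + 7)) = c + 7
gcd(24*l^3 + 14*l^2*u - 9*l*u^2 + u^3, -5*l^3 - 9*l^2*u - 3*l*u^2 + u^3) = l + u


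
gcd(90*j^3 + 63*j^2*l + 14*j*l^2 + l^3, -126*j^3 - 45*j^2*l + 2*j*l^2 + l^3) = 18*j^2 + 9*j*l + l^2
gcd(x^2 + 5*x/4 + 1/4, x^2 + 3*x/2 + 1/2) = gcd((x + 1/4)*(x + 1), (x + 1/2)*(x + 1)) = x + 1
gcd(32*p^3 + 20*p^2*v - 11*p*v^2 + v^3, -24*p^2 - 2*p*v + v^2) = 1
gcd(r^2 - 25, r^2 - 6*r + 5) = r - 5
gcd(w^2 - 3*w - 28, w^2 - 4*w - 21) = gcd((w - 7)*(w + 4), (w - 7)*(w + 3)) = w - 7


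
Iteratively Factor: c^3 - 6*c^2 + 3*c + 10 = (c + 1)*(c^2 - 7*c + 10) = (c - 2)*(c + 1)*(c - 5)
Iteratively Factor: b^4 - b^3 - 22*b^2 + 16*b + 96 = (b - 3)*(b^3 + 2*b^2 - 16*b - 32) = (b - 3)*(b + 4)*(b^2 - 2*b - 8) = (b - 4)*(b - 3)*(b + 4)*(b + 2)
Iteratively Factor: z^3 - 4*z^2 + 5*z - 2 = (z - 1)*(z^2 - 3*z + 2) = (z - 2)*(z - 1)*(z - 1)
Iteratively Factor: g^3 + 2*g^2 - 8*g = (g)*(g^2 + 2*g - 8) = g*(g - 2)*(g + 4)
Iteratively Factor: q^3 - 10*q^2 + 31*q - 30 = (q - 5)*(q^2 - 5*q + 6) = (q - 5)*(q - 2)*(q - 3)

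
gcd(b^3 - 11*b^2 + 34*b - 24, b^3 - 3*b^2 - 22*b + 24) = b^2 - 7*b + 6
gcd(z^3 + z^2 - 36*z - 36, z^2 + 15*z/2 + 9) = z + 6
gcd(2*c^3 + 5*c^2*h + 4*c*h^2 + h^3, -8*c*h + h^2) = 1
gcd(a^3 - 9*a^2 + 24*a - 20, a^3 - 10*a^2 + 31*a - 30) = a^2 - 7*a + 10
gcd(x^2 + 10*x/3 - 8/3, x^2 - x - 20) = x + 4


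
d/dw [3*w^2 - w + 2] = 6*w - 1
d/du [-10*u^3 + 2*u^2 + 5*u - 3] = -30*u^2 + 4*u + 5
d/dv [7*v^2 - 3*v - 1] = 14*v - 3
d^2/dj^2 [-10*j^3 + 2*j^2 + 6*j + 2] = 4 - 60*j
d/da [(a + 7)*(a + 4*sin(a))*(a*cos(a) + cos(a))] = (a + 1)*(a + 7)*(4*cos(a) + 1)*cos(a) + (a + 1)*(a + 4*sin(a))*cos(a) - (a + 7)*(a + 4*sin(a))*(a*sin(a) - sqrt(2)*cos(a + pi/4))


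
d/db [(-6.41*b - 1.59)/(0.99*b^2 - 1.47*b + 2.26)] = (6.3459*b^2 + 3.1482*b - 16.8239)/(0.9801*b^4 - 2.9106*b^3 + 6.6357*b^2 - 6.6444*b + 5.1076)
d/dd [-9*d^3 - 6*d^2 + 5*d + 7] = -27*d^2 - 12*d + 5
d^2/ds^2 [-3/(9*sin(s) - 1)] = 27*(9*sin(s)^2 + sin(s) - 18)/(9*sin(s) - 1)^3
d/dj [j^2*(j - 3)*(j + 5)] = 2*j*(2*j^2 + 3*j - 15)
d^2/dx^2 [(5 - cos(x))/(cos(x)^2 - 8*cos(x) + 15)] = (cos(x)^2 + 3*cos(x) - 2)/(cos(x) - 3)^3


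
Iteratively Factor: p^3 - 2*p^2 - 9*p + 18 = (p - 2)*(p^2 - 9) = (p - 3)*(p - 2)*(p + 3)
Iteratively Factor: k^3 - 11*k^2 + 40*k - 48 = (k - 4)*(k^2 - 7*k + 12) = (k - 4)*(k - 3)*(k - 4)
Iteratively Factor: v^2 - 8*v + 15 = (v - 3)*(v - 5)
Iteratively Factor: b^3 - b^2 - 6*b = (b + 2)*(b^2 - 3*b) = (b - 3)*(b + 2)*(b)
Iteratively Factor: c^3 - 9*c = (c - 3)*(c^2 + 3*c) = c*(c - 3)*(c + 3)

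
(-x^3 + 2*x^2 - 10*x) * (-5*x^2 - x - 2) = 5*x^5 - 9*x^4 + 50*x^3 + 6*x^2 + 20*x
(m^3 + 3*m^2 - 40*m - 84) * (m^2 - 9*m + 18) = m^5 - 6*m^4 - 49*m^3 + 330*m^2 + 36*m - 1512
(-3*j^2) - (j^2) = -4*j^2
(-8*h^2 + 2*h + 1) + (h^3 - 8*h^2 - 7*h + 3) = h^3 - 16*h^2 - 5*h + 4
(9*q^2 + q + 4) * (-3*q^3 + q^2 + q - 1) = -27*q^5 + 6*q^4 - 2*q^3 - 4*q^2 + 3*q - 4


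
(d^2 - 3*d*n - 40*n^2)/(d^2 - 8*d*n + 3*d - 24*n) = (d + 5*n)/(d + 3)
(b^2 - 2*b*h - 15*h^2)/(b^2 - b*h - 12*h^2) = (b - 5*h)/(b - 4*h)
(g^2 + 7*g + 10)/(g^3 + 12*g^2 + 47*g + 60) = (g + 2)/(g^2 + 7*g + 12)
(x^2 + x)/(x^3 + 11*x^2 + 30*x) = (x + 1)/(x^2 + 11*x + 30)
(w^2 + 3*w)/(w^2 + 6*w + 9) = w/(w + 3)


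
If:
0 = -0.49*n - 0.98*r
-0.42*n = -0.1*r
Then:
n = 0.00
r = 0.00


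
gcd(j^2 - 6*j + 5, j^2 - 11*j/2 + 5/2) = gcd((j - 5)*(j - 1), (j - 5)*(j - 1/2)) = j - 5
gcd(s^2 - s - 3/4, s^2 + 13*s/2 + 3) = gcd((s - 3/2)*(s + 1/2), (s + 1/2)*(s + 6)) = s + 1/2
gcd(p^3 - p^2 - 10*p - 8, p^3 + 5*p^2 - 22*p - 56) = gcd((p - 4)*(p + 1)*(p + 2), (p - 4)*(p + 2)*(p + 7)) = p^2 - 2*p - 8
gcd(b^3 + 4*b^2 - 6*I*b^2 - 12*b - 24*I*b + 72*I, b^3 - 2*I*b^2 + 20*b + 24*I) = b - 6*I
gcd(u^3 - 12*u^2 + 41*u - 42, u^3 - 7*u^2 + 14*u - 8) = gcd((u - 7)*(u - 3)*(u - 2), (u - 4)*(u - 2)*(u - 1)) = u - 2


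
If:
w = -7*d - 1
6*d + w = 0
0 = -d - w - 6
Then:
No Solution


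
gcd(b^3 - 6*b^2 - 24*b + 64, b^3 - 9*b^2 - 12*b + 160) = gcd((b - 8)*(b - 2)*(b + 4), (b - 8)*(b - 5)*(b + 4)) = b^2 - 4*b - 32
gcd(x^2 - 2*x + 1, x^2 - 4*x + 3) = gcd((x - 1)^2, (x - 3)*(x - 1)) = x - 1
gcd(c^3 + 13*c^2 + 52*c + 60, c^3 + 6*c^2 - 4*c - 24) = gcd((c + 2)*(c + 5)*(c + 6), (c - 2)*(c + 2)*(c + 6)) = c^2 + 8*c + 12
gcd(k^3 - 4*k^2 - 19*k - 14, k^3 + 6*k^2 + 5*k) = k + 1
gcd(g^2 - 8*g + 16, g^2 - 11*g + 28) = g - 4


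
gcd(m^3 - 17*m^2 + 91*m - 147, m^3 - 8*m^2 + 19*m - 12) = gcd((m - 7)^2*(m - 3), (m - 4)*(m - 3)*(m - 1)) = m - 3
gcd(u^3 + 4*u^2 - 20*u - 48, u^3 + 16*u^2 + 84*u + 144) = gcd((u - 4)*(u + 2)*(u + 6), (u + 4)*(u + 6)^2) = u + 6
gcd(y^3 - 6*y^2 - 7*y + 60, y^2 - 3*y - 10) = y - 5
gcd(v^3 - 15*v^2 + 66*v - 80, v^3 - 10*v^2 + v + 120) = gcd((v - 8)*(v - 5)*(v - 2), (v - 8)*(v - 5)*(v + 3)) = v^2 - 13*v + 40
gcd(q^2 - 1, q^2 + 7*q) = 1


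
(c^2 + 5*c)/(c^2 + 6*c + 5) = c/(c + 1)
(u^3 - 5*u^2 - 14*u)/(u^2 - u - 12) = u*(-u^2 + 5*u + 14)/(-u^2 + u + 12)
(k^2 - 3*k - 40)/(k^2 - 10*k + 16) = (k + 5)/(k - 2)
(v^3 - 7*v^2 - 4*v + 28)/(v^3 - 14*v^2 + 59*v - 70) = (v + 2)/(v - 5)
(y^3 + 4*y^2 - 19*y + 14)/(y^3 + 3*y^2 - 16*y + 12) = (y + 7)/(y + 6)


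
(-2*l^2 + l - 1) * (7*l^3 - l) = -14*l^5 + 7*l^4 - 5*l^3 - l^2 + l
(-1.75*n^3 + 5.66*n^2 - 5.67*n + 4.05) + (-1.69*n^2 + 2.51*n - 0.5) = -1.75*n^3 + 3.97*n^2 - 3.16*n + 3.55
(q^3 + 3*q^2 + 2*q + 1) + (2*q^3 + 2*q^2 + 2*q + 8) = 3*q^3 + 5*q^2 + 4*q + 9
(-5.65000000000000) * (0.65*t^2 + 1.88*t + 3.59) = -3.6725*t^2 - 10.622*t - 20.2835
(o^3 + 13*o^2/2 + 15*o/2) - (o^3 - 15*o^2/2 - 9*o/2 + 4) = 14*o^2 + 12*o - 4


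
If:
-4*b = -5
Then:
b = 5/4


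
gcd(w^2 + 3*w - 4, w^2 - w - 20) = w + 4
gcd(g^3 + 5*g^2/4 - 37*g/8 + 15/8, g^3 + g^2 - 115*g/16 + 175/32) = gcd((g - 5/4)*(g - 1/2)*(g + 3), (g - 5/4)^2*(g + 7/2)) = g - 5/4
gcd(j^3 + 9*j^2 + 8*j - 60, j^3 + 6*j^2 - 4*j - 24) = j^2 + 4*j - 12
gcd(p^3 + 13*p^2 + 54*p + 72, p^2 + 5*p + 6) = p + 3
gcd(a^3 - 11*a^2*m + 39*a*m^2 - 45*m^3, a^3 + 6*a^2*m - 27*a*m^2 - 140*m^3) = a - 5*m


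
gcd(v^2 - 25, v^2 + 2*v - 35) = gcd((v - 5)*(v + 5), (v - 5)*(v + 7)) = v - 5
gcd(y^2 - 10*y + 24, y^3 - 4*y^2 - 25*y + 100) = y - 4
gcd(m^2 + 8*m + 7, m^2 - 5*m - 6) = m + 1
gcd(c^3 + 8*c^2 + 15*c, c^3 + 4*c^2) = c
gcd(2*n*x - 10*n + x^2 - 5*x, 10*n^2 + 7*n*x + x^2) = 2*n + x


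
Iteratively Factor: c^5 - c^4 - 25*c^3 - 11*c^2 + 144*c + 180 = (c - 5)*(c^4 + 4*c^3 - 5*c^2 - 36*c - 36) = (c - 5)*(c + 3)*(c^3 + c^2 - 8*c - 12) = (c - 5)*(c + 2)*(c + 3)*(c^2 - c - 6) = (c - 5)*(c - 3)*(c + 2)*(c + 3)*(c + 2)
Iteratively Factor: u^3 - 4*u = (u)*(u^2 - 4) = u*(u + 2)*(u - 2)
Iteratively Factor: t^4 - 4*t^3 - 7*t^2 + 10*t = (t - 1)*(t^3 - 3*t^2 - 10*t) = (t - 5)*(t - 1)*(t^2 + 2*t) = (t - 5)*(t - 1)*(t + 2)*(t)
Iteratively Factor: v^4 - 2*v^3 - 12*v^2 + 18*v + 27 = (v + 1)*(v^3 - 3*v^2 - 9*v + 27) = (v - 3)*(v + 1)*(v^2 - 9) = (v - 3)*(v + 1)*(v + 3)*(v - 3)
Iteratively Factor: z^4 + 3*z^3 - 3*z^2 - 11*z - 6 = (z + 3)*(z^3 - 3*z - 2) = (z + 1)*(z + 3)*(z^2 - z - 2) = (z - 2)*(z + 1)*(z + 3)*(z + 1)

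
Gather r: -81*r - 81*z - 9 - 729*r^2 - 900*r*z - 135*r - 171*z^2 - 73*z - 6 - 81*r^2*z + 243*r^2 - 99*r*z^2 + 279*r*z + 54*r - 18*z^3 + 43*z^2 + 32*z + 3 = r^2*(-81*z - 486) + r*(-99*z^2 - 621*z - 162) - 18*z^3 - 128*z^2 - 122*z - 12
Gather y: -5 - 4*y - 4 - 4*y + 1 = -8*y - 8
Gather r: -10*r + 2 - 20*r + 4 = 6 - 30*r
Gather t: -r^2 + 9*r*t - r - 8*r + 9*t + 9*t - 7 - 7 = -r^2 - 9*r + t*(9*r + 18) - 14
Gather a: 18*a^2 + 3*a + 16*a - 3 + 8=18*a^2 + 19*a + 5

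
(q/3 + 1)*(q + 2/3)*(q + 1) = q^3/3 + 14*q^2/9 + 17*q/9 + 2/3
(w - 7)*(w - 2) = w^2 - 9*w + 14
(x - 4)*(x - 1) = x^2 - 5*x + 4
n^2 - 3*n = n*(n - 3)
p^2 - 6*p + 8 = (p - 4)*(p - 2)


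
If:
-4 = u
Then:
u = -4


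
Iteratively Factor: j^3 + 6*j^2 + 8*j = (j + 2)*(j^2 + 4*j) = j*(j + 2)*(j + 4)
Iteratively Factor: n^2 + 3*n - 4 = (n + 4)*(n - 1)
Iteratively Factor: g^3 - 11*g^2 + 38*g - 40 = (g - 4)*(g^2 - 7*g + 10) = (g - 5)*(g - 4)*(g - 2)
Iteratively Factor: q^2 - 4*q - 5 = (q - 5)*(q + 1)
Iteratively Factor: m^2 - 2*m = (m)*(m - 2)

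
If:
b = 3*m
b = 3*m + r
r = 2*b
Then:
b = 0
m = 0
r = 0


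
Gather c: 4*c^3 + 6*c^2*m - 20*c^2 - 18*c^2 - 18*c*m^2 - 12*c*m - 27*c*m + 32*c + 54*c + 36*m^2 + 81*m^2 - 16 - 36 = 4*c^3 + c^2*(6*m - 38) + c*(-18*m^2 - 39*m + 86) + 117*m^2 - 52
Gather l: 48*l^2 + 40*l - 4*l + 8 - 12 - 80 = 48*l^2 + 36*l - 84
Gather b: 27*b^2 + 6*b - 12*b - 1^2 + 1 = 27*b^2 - 6*b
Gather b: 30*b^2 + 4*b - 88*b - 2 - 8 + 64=30*b^2 - 84*b + 54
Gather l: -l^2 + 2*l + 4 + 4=-l^2 + 2*l + 8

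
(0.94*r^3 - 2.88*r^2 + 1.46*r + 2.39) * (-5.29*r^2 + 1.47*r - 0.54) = -4.9726*r^5 + 16.617*r^4 - 12.4646*r^3 - 8.9417*r^2 + 2.7249*r - 1.2906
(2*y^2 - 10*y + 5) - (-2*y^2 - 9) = 4*y^2 - 10*y + 14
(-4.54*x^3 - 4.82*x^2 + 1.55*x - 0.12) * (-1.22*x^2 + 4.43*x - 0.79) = 5.5388*x^5 - 14.2318*x^4 - 19.657*x^3 + 10.8207*x^2 - 1.7561*x + 0.0948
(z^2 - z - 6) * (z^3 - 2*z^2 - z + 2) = z^5 - 3*z^4 - 5*z^3 + 15*z^2 + 4*z - 12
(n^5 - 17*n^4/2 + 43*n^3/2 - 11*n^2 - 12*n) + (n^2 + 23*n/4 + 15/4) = n^5 - 17*n^4/2 + 43*n^3/2 - 10*n^2 - 25*n/4 + 15/4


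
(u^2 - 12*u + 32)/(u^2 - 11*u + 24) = (u - 4)/(u - 3)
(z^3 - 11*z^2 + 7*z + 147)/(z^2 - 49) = (z^2 - 4*z - 21)/(z + 7)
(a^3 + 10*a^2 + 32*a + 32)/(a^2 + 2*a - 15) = (a^3 + 10*a^2 + 32*a + 32)/(a^2 + 2*a - 15)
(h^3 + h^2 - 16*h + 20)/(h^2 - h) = (h^3 + h^2 - 16*h + 20)/(h*(h - 1))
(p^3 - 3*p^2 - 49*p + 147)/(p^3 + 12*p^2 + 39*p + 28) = (p^2 - 10*p + 21)/(p^2 + 5*p + 4)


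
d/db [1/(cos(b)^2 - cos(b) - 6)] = (2*cos(b) - 1)*sin(b)/(sin(b)^2 + cos(b) + 5)^2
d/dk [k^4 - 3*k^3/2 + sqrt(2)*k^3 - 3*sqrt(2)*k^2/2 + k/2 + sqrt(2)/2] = 4*k^3 - 9*k^2/2 + 3*sqrt(2)*k^2 - 3*sqrt(2)*k + 1/2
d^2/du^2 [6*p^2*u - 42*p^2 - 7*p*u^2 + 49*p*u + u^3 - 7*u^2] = -14*p + 6*u - 14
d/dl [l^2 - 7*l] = 2*l - 7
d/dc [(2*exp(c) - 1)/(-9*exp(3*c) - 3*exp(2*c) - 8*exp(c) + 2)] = (36*exp(3*c) - 21*exp(2*c) - 6*exp(c) - 4)*exp(c)/(81*exp(6*c) + 54*exp(5*c) + 153*exp(4*c) + 12*exp(3*c) + 52*exp(2*c) - 32*exp(c) + 4)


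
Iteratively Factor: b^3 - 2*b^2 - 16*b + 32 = (b - 4)*(b^2 + 2*b - 8) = (b - 4)*(b + 4)*(b - 2)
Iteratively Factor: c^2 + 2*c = (c + 2)*(c)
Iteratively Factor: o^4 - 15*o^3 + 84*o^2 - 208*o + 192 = (o - 3)*(o^3 - 12*o^2 + 48*o - 64) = (o - 4)*(o - 3)*(o^2 - 8*o + 16) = (o - 4)^2*(o - 3)*(o - 4)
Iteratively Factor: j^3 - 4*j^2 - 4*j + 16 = (j - 2)*(j^2 - 2*j - 8) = (j - 2)*(j + 2)*(j - 4)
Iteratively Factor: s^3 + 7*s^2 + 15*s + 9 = (s + 1)*(s^2 + 6*s + 9) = (s + 1)*(s + 3)*(s + 3)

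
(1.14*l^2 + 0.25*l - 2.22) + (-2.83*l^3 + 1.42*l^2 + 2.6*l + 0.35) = -2.83*l^3 + 2.56*l^2 + 2.85*l - 1.87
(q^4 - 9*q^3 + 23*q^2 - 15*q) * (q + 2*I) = q^5 - 9*q^4 + 2*I*q^4 + 23*q^3 - 18*I*q^3 - 15*q^2 + 46*I*q^2 - 30*I*q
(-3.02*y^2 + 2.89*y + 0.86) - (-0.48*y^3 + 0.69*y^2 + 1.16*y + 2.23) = 0.48*y^3 - 3.71*y^2 + 1.73*y - 1.37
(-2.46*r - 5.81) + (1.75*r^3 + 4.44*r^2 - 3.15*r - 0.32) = 1.75*r^3 + 4.44*r^2 - 5.61*r - 6.13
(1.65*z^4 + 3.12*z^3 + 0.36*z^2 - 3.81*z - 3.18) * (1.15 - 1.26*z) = -2.079*z^5 - 2.0337*z^4 + 3.1344*z^3 + 5.2146*z^2 - 0.3747*z - 3.657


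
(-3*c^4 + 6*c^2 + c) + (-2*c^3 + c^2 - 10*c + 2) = -3*c^4 - 2*c^3 + 7*c^2 - 9*c + 2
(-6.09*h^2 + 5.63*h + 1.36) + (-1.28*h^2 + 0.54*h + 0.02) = -7.37*h^2 + 6.17*h + 1.38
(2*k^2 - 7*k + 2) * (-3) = -6*k^2 + 21*k - 6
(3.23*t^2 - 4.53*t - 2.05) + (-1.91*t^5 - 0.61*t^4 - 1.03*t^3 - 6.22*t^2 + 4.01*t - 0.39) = -1.91*t^5 - 0.61*t^4 - 1.03*t^3 - 2.99*t^2 - 0.52*t - 2.44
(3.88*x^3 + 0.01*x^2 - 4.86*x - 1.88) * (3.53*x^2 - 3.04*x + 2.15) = 13.6964*x^5 - 11.7599*x^4 - 8.8442*x^3 + 8.1595*x^2 - 4.7338*x - 4.042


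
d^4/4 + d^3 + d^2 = d^2*(d/4 + 1/2)*(d + 2)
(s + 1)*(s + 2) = s^2 + 3*s + 2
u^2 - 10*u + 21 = (u - 7)*(u - 3)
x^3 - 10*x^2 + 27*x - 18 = (x - 6)*(x - 3)*(x - 1)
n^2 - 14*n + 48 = (n - 8)*(n - 6)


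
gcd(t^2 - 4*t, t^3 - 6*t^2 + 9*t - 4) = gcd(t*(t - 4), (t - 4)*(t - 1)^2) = t - 4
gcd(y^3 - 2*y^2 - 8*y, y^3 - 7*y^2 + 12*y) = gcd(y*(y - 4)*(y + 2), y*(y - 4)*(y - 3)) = y^2 - 4*y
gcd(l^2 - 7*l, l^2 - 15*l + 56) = l - 7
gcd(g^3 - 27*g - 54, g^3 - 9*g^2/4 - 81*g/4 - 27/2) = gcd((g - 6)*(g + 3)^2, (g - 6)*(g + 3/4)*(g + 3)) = g^2 - 3*g - 18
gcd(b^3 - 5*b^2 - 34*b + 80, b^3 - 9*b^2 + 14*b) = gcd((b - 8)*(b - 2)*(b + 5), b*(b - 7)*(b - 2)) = b - 2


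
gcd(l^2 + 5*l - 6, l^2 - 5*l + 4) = l - 1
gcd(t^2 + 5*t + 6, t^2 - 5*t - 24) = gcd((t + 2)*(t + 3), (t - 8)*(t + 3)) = t + 3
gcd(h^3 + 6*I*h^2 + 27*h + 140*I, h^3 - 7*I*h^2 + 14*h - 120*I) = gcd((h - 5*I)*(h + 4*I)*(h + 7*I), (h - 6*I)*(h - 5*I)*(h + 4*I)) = h^2 - I*h + 20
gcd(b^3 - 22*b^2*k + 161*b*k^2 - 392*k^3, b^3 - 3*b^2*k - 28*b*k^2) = b - 7*k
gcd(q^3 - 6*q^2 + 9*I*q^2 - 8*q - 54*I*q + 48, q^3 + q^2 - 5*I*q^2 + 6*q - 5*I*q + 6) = q + I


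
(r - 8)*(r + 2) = r^2 - 6*r - 16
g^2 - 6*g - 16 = (g - 8)*(g + 2)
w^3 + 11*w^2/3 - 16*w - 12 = (w - 3)*(w + 2/3)*(w + 6)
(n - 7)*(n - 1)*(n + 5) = n^3 - 3*n^2 - 33*n + 35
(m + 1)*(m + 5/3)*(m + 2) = m^3 + 14*m^2/3 + 7*m + 10/3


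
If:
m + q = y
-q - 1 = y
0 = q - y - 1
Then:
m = -1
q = 0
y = -1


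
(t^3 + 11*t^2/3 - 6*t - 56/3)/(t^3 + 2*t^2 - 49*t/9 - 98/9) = 3*(t + 4)/(3*t + 7)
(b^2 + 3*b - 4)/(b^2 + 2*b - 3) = (b + 4)/(b + 3)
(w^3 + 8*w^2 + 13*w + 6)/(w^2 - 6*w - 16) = (w^3 + 8*w^2 + 13*w + 6)/(w^2 - 6*w - 16)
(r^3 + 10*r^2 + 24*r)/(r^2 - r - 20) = r*(r + 6)/(r - 5)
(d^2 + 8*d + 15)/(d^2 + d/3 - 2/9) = 9*(d^2 + 8*d + 15)/(9*d^2 + 3*d - 2)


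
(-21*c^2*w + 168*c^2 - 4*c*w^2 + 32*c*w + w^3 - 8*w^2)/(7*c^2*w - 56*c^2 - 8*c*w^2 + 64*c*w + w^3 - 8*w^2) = (3*c + w)/(-c + w)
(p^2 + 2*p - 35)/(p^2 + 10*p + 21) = (p - 5)/(p + 3)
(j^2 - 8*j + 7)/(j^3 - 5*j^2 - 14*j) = (j - 1)/(j*(j + 2))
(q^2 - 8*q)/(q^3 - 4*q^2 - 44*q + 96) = q/(q^2 + 4*q - 12)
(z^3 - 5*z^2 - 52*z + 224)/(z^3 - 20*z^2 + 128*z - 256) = (z + 7)/(z - 8)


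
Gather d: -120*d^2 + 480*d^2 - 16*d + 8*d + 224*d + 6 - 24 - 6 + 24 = 360*d^2 + 216*d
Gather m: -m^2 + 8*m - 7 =-m^2 + 8*m - 7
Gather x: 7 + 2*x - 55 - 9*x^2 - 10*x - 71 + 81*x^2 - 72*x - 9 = 72*x^2 - 80*x - 128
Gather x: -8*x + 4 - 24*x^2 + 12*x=-24*x^2 + 4*x + 4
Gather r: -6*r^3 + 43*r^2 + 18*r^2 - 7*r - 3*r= -6*r^3 + 61*r^2 - 10*r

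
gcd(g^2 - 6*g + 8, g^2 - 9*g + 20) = g - 4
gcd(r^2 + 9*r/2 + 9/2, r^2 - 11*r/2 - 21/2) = r + 3/2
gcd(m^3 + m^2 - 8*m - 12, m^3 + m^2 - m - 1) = 1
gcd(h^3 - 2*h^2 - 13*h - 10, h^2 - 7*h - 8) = h + 1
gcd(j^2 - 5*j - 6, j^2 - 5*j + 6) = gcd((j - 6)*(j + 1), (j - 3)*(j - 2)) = 1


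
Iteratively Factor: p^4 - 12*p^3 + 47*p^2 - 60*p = (p - 4)*(p^3 - 8*p^2 + 15*p) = (p - 4)*(p - 3)*(p^2 - 5*p) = p*(p - 4)*(p - 3)*(p - 5)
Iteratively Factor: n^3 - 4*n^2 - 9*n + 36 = (n - 3)*(n^2 - n - 12) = (n - 3)*(n + 3)*(n - 4)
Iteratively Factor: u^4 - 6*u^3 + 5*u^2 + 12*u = (u - 4)*(u^3 - 2*u^2 - 3*u) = (u - 4)*(u + 1)*(u^2 - 3*u) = (u - 4)*(u - 3)*(u + 1)*(u)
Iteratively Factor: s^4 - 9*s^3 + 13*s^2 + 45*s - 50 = (s - 5)*(s^3 - 4*s^2 - 7*s + 10) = (s - 5)*(s - 1)*(s^2 - 3*s - 10) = (s - 5)*(s - 1)*(s + 2)*(s - 5)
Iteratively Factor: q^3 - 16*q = (q)*(q^2 - 16) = q*(q - 4)*(q + 4)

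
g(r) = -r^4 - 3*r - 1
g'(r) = -4*r^3 - 3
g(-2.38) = -25.95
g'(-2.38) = 50.93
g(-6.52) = -1788.57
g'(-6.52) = 1105.67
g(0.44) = -2.36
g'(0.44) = -3.34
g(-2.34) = -23.96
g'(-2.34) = 48.25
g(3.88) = -239.27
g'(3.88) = -236.64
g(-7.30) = -2818.92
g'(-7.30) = 1553.07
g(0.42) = -2.29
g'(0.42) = -3.30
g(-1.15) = 0.70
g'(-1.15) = 3.08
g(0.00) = -1.00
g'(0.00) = -3.00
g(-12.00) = -20701.00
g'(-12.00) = 6909.00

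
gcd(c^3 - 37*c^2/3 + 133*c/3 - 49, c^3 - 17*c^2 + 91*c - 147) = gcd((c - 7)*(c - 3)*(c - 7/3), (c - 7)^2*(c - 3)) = c^2 - 10*c + 21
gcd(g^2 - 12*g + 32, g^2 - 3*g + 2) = 1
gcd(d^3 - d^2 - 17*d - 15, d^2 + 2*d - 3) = d + 3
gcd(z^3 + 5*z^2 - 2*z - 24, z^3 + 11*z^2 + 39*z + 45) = z + 3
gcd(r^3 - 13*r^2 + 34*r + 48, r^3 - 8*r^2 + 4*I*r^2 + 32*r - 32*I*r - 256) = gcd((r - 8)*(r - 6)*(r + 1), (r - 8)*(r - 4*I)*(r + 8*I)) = r - 8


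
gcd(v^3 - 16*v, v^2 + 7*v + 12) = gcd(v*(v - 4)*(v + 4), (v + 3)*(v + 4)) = v + 4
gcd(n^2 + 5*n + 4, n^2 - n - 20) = n + 4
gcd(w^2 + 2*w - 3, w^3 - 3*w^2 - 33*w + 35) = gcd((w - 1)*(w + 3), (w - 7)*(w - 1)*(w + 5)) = w - 1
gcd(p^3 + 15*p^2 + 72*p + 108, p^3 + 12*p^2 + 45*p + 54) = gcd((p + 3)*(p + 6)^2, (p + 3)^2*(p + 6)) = p^2 + 9*p + 18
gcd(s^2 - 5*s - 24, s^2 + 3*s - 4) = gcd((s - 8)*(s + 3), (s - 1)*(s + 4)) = 1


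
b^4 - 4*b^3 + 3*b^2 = b^2*(b - 3)*(b - 1)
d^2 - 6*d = d*(d - 6)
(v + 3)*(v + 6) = v^2 + 9*v + 18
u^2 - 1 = (u - 1)*(u + 1)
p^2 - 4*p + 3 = (p - 3)*(p - 1)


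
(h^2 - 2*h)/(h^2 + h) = (h - 2)/(h + 1)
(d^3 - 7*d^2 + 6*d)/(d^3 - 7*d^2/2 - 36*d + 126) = 2*d*(d - 1)/(2*d^2 + 5*d - 42)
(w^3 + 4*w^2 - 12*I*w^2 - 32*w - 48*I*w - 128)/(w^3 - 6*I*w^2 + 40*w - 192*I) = (w + 4)/(w + 6*I)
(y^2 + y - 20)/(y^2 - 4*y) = (y + 5)/y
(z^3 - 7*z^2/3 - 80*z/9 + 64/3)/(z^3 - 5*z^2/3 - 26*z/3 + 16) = (z - 8/3)/(z - 2)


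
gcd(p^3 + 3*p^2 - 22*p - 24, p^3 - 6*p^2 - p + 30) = 1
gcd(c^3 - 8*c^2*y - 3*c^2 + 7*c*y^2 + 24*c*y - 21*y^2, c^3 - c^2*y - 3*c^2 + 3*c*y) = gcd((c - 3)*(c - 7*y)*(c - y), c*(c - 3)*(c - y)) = -c^2 + c*y + 3*c - 3*y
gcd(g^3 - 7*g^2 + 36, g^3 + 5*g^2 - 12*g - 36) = g^2 - g - 6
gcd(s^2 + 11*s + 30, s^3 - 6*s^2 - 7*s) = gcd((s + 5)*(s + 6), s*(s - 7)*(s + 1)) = 1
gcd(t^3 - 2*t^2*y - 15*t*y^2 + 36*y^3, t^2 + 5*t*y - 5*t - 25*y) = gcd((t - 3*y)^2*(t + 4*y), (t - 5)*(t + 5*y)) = 1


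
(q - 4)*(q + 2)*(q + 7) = q^3 + 5*q^2 - 22*q - 56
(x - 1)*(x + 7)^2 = x^3 + 13*x^2 + 35*x - 49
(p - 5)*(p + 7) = p^2 + 2*p - 35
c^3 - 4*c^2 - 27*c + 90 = (c - 6)*(c - 3)*(c + 5)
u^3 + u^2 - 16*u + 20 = (u - 2)^2*(u + 5)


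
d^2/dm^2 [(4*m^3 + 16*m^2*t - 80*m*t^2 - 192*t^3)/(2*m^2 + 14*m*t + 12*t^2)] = -20*t^2/(m^3 + 3*m^2*t + 3*m*t^2 + t^3)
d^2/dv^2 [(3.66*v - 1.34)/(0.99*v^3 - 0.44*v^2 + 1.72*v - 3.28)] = (21.522996*v^5 - 25.325784*v^4 - 1.70808*v^3 + 127.369968*v^2 - 51.715488*v + 37.235776)/(0.970299*v^9 - 1.293732*v^8 + 5.632308*v^7 - 14.22476*v^6 + 18.358032*v^5 - 39.321216*v^4 + 51.93472*v^3 - 43.311744*v^2 + 55.513344*v - 35.287552)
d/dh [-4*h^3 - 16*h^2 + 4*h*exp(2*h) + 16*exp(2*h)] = -12*h^2 + 8*h*exp(2*h) - 32*h + 36*exp(2*h)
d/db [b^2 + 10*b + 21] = 2*b + 10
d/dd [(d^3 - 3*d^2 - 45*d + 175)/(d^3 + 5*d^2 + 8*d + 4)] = 2*(4*d^3 + 45*d^2 - 246*d - 395)/(d^5 + 8*d^4 + 25*d^3 + 38*d^2 + 28*d + 8)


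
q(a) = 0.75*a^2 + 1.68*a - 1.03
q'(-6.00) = -7.32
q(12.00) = 127.13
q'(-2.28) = -1.74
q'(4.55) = 8.50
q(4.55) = 22.14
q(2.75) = 9.26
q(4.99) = 26.03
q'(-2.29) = -1.76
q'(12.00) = 19.68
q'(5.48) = 9.90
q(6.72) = 44.13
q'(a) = 1.5*a + 1.68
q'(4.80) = 8.88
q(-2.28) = -0.96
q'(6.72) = 11.76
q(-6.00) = 15.89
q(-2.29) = -0.94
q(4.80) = 24.31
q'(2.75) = 5.80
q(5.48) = 30.70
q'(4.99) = 9.16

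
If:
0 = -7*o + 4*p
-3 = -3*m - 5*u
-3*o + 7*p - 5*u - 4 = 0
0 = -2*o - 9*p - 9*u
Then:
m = 871/516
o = 9/43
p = 63/172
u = -71/172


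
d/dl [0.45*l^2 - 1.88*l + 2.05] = 0.9*l - 1.88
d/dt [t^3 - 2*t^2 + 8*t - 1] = 3*t^2 - 4*t + 8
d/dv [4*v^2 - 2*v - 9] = 8*v - 2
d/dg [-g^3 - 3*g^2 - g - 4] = -3*g^2 - 6*g - 1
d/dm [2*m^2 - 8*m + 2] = 4*m - 8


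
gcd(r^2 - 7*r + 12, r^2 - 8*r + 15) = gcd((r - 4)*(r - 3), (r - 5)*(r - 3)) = r - 3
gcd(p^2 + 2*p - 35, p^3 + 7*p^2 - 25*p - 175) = p^2 + 2*p - 35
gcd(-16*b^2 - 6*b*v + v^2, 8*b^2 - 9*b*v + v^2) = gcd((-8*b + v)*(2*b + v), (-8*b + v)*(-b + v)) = -8*b + v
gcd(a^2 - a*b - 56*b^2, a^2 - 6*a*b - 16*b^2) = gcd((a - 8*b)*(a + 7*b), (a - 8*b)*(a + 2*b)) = a - 8*b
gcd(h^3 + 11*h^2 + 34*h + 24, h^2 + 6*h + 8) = h + 4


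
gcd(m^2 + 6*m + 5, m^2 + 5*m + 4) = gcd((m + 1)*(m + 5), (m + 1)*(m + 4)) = m + 1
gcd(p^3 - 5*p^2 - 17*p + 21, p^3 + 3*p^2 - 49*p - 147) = p^2 - 4*p - 21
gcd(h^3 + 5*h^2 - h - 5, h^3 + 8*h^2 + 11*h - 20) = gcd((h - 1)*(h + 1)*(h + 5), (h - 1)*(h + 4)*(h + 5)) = h^2 + 4*h - 5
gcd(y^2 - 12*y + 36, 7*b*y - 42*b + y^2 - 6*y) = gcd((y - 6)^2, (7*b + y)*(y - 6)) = y - 6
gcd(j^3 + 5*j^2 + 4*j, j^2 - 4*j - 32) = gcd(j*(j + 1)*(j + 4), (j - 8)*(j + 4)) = j + 4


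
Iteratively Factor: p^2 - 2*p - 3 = (p + 1)*(p - 3)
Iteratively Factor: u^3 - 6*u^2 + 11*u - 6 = (u - 1)*(u^2 - 5*u + 6) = (u - 3)*(u - 1)*(u - 2)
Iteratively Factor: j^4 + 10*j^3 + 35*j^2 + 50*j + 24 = (j + 4)*(j^3 + 6*j^2 + 11*j + 6) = (j + 2)*(j + 4)*(j^2 + 4*j + 3) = (j + 2)*(j + 3)*(j + 4)*(j + 1)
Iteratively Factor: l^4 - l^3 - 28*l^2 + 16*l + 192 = (l + 4)*(l^3 - 5*l^2 - 8*l + 48) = (l - 4)*(l + 4)*(l^2 - l - 12) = (l - 4)^2*(l + 4)*(l + 3)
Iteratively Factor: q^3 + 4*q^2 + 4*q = (q)*(q^2 + 4*q + 4) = q*(q + 2)*(q + 2)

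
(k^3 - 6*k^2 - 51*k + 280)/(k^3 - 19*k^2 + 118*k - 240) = (k + 7)/(k - 6)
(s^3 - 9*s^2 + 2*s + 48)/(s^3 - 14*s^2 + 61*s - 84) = (s^2 - 6*s - 16)/(s^2 - 11*s + 28)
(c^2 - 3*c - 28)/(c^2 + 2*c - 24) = (c^2 - 3*c - 28)/(c^2 + 2*c - 24)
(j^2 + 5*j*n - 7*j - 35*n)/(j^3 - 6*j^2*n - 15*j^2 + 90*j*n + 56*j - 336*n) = (j + 5*n)/(j^2 - 6*j*n - 8*j + 48*n)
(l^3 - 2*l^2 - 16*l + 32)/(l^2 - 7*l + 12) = (l^2 + 2*l - 8)/(l - 3)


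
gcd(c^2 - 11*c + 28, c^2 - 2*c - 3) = 1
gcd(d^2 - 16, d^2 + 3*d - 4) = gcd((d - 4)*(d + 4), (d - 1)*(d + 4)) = d + 4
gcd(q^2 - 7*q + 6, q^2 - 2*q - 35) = 1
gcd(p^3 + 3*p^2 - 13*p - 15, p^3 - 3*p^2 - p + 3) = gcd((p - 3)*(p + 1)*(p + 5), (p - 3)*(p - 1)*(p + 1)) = p^2 - 2*p - 3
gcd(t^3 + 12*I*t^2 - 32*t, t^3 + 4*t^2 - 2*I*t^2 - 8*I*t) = t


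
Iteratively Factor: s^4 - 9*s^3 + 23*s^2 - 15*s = (s - 5)*(s^3 - 4*s^2 + 3*s) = s*(s - 5)*(s^2 - 4*s + 3) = s*(s - 5)*(s - 3)*(s - 1)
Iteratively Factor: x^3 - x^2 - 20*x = (x)*(x^2 - x - 20) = x*(x + 4)*(x - 5)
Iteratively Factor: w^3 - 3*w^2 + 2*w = (w)*(w^2 - 3*w + 2) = w*(w - 2)*(w - 1)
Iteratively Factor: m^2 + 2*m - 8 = (m - 2)*(m + 4)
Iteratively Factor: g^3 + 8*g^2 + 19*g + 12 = (g + 1)*(g^2 + 7*g + 12) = (g + 1)*(g + 3)*(g + 4)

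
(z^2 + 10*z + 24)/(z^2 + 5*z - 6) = (z + 4)/(z - 1)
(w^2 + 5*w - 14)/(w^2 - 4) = (w + 7)/(w + 2)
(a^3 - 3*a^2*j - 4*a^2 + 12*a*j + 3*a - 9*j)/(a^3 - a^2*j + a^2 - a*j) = (a^3 - 3*a^2*j - 4*a^2 + 12*a*j + 3*a - 9*j)/(a*(a^2 - a*j + a - j))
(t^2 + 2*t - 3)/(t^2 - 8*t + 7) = (t + 3)/(t - 7)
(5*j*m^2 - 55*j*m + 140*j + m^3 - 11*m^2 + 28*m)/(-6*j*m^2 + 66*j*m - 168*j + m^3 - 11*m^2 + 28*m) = (-5*j - m)/(6*j - m)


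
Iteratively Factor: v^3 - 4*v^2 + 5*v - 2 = (v - 1)*(v^2 - 3*v + 2) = (v - 1)^2*(v - 2)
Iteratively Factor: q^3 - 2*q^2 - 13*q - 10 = (q - 5)*(q^2 + 3*q + 2) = (q - 5)*(q + 2)*(q + 1)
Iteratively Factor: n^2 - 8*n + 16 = (n - 4)*(n - 4)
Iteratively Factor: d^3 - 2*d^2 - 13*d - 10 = (d - 5)*(d^2 + 3*d + 2) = (d - 5)*(d + 2)*(d + 1)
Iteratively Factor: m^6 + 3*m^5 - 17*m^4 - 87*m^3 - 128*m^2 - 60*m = (m + 2)*(m^5 + m^4 - 19*m^3 - 49*m^2 - 30*m) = (m + 1)*(m + 2)*(m^4 - 19*m^2 - 30*m) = m*(m + 1)*(m + 2)*(m^3 - 19*m - 30) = m*(m - 5)*(m + 1)*(m + 2)*(m^2 + 5*m + 6) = m*(m - 5)*(m + 1)*(m + 2)*(m + 3)*(m + 2)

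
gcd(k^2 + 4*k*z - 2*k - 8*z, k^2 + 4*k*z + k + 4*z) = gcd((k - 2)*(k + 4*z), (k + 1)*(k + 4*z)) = k + 4*z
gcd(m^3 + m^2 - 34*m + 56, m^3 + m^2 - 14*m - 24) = m - 4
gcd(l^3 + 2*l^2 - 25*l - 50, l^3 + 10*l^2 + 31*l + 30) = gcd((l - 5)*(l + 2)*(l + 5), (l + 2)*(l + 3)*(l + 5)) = l^2 + 7*l + 10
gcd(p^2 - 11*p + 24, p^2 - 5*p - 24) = p - 8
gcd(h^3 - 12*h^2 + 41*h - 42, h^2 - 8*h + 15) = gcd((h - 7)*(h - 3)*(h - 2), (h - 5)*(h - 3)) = h - 3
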